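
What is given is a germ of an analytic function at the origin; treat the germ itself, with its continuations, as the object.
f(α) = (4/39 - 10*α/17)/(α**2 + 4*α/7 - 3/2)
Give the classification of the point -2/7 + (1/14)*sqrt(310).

The denominator factor α**2 + 4*α/7 - 3/2 vanishes at -2/7 + (1/14)*sqrt(310) and appears to the power 1; the numerator there equals 1256/4641 - (5/119)*sqrt(310), nonzero, and no other factor vanishes.
Hence a pole whose order is the multiplicity, 1.

The point is a pole of order 1.


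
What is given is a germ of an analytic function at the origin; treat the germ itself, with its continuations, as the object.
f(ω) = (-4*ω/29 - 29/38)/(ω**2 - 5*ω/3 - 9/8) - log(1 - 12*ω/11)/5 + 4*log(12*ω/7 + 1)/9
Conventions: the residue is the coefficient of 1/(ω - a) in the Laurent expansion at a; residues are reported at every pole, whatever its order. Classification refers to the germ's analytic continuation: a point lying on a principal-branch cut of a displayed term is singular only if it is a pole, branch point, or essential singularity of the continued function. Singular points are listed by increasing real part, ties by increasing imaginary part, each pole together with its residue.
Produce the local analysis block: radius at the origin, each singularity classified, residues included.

Denominator factor (ω**2 - 5*ω/3 - 9/8): discriminant 131/18, real irrational roots 5/6 + (1/12)*sqrt(262) and 5/6 - (1/12)*sqrt(262); poles of order 1, moduli 5/6 + (1/12)*sqrt(262) and -5/6 + (1/12)*sqrt(262).
Branch term (4/9)*log(1 - ω/(-7/12)): its argument vanishes at ω = -7/12, a logarithmic branch point, modulus 7/12.
Branch term (-1/5)*log(1 - ω/(11/12)): its argument vanishes at ω = 11/12, a logarithmic branch point, modulus 11/12.
The radius of convergence is the smallest modulus among the singular points: -5/6 + (1/12)*sqrt(262).
The branch terms are analytic at 5/6 - (1/12)*sqrt(262) and contribute nothing to the residue; only the rational part matters.
The factor ω**2 - 5*ω/3 - 9/8 splits as (ω - a)(ω - a') with a = 5/6 - (1/12)*sqrt(262), a' = 5/6 + (1/12)*sqrt(262). At the order-1 pole a set g(ω) = (ω - a)*(rational part) = [-4*ω/29 - 29/38] / (ω - a').
Simple pole: residue = g(a) at a = 5/6 - (1/12)*sqrt(262), which is -2/29 + (2903/144362)*sqrt(262).
The branch terms are analytic at 5/6 + (1/12)*sqrt(262) and contribute nothing to the residue; only the rational part matters.
The factor ω**2 - 5*ω/3 - 9/8 splits as (ω - a)(ω - a') with a = 5/6 + (1/12)*sqrt(262), a' = 5/6 - (1/12)*sqrt(262). At the order-1 pole a set g(ω) = (ω - a)*(rational part) = [-4*ω/29 - 29/38] / (ω - a').
Simple pole: residue = g(a) at a = 5/6 + (1/12)*sqrt(262), which is -2/29 - (2903/144362)*sqrt(262).
List the singular points by increasing real part (a conjugate pair: the negative imaginary part first).

Radius of convergence at 0: -5/6 + (1/12)*sqrt(262).
At -7/12: a logarithmic branch point.
At 5/6 - (1/12)*sqrt(262): a pole of order 1; residue -2/29 + (2903/144362)*sqrt(262).
At 11/12: a logarithmic branch point.
At 5/6 + (1/12)*sqrt(262): a pole of order 1; residue -2/29 - (2903/144362)*sqrt(262).


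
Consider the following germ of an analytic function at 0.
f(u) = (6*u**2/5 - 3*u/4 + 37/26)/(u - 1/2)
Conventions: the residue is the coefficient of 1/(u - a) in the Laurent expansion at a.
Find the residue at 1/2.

The residue is 701/520.

At the order-1 pole 1/2 set g(u) = (u - (1/2))*f(u) = 6*u**2/5 - 3*u/4 + 37/26.
Simple pole: residue = g(a) at a = 1/2, which is 701/520.


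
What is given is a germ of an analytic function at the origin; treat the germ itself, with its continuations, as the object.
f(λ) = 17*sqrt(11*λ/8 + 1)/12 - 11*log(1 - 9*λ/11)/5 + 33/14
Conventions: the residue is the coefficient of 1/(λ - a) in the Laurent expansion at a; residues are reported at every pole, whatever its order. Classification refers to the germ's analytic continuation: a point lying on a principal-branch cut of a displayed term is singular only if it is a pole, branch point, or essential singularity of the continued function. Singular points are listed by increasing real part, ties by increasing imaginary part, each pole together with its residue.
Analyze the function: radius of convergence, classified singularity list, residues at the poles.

Radius of convergence at 0: 8/11.
At -8/11: an algebraic (square-root) branch point.
At 11/9: a logarithmic branch point.

Branch term (17/12)*sqrt(1 - λ/(-8/11)): its argument vanishes at λ = -8/11, a square-root branch point, modulus 8/11.
Branch term (-11/5)*log(1 - λ/(11/9)): its argument vanishes at λ = 11/9, a logarithmic branch point, modulus 11/9.
The radius of convergence is the smallest modulus among the singular points: 8/11.
List the singular points by increasing real part (a conjugate pair: the negative imaginary part first).


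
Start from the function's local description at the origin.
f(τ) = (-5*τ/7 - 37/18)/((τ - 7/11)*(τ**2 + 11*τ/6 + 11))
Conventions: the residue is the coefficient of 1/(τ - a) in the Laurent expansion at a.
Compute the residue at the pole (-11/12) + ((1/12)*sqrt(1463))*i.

The residue is (5467/54762) + ((84515/50983422)*sqrt(1463))*i.

The factor τ**2 + 11*τ/6 + 11 splits as (τ - a)(τ - a') with a = (-11/12) + ((1/12)*sqrt(1463))*i, a' = (-11/12) - ((1/12)*sqrt(1463))*i. At the order-1 pole a set g(τ) = (τ - a)*f(τ) = [(-5*τ/7 - 37/18)/(τ - 7/11)] / (τ - a').
Simple pole: residue = g(a) at a = (-11/12) + ((1/12)*sqrt(1463))*i, which is (5467/54762) + ((84515/50983422)*sqrt(1463))*i.


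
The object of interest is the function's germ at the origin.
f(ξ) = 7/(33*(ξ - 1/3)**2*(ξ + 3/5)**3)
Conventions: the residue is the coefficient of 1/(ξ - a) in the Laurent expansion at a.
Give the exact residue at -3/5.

At the order-3 pole -3/5 set g(ξ) = (ξ - (-3/5))^3*f(ξ) = 7/(33*(ξ - 1/3)**2).
Order-3 pole: residue = g''(a)/2; g''(-3/5) = 50625/30184, so the residue is 50625/60368.

The residue is 50625/60368.


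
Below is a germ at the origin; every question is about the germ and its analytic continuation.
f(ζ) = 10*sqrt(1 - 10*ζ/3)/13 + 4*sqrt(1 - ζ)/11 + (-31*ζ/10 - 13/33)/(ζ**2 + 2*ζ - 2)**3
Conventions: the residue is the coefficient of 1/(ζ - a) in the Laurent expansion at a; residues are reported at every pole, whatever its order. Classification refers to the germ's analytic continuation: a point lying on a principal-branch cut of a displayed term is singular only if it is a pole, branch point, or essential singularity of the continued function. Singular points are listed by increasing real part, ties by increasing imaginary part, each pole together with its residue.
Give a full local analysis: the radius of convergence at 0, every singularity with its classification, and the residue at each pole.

Radius of convergence at 0: 3/10.
At -1 - sqrt(3): a pole of order 3; residue -(893/47520)*sqrt(3).
At 3/10: an algebraic (square-root) branch point.
At -1 + sqrt(3): a pole of order 3; residue (893/47520)*sqrt(3).
At 1: an algebraic (square-root) branch point.

Denominator factor (ζ**2 + 2*ζ - 2)^3: discriminant 12, real irrational roots -1 + sqrt(3) and -1 - sqrt(3); poles of order 3, moduli -1 + sqrt(3) and 1 + sqrt(3).
Branch term (10/13)*sqrt(1 - ζ/(3/10)): its argument vanishes at ζ = 3/10, a square-root branch point, modulus 3/10.
Branch term (4/11)*sqrt(1 - ζ/(1)): its argument vanishes at ζ = 1, a square-root branch point, modulus 1.
The radius of convergence is the smallest modulus among the singular points: 3/10.
The branch terms are analytic at -1 - sqrt(3) and contribute nothing to the residue; only the rational part matters.
The factor ζ**2 + 2*ζ - 2 splits as (ζ - a)(ζ - a') with a = -1 - sqrt(3), a' = -1 + sqrt(3). At the order-3 pole a set g(ζ) = (ζ - a)^3*(rational part) = [-31*ζ/10 - 13/33] / (ζ - a')^3.
Order-3 pole: residue = g''(a)/2; g''(-1 - sqrt(3)) = -(893/23760)*sqrt(3), so the residue is -(893/47520)*sqrt(3).
The branch terms are analytic at -1 + sqrt(3) and contribute nothing to the residue; only the rational part matters.
The factor ζ**2 + 2*ζ - 2 splits as (ζ - a)(ζ - a') with a = -1 + sqrt(3), a' = -1 - sqrt(3). At the order-3 pole a set g(ζ) = (ζ - a)^3*(rational part) = [-31*ζ/10 - 13/33] / (ζ - a')^3.
Order-3 pole: residue = g''(a)/2; g''(-1 + sqrt(3)) = (893/23760)*sqrt(3), so the residue is (893/47520)*sqrt(3).
List the singular points by increasing real part (a conjugate pair: the negative imaginary part first).


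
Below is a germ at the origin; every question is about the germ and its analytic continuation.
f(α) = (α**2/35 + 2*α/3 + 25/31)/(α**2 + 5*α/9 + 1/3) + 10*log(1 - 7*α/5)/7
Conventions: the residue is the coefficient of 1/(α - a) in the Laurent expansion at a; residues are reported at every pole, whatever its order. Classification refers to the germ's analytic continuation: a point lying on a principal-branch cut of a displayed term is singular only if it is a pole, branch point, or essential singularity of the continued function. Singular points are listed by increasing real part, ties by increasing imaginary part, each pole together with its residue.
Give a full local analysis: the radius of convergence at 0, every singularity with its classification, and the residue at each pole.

Denominator factor (α**2 + 5*α/9 + 1/3): discriminant -83/81, complex-conjugate roots (-5/18) + ((1/18)*sqrt(83))*i and (-5/18) - ((1/18)*sqrt(83))*i; poles of order 1, moduli (1/3)*sqrt(3) and (1/3)*sqrt(3).
Branch term (10/7)*log(1 - α/(5/7)): its argument vanishes at α = 5/7, a logarithmic branch point, modulus 5/7.
The radius of convergence is the smallest modulus among the singular points: (1/3)*sqrt(3).
The branch term is analytic at (-5/18) - ((1/18)*sqrt(83))*i and contributes nothing to the residue; only the rational part matters.
The factor α**2 + 5*α/9 + 1/3 splits as (α - a)(α - a') with a = (-5/18) - ((1/18)*sqrt(83))*i, a' = (-5/18) + ((1/18)*sqrt(83))*i. At the order-1 pole a set g(α) = (α - a)*(rational part) = [α**2/35 + 2*α/3 + 25/31] / (α - a').
Simple pole: residue = g(a) at a = (-5/18) - ((1/18)*sqrt(83))*i, which is (41/126) + ((108301/1620990)*sqrt(83))*i.
The branch term is analytic at (-5/18) + ((1/18)*sqrt(83))*i and contributes nothing to the residue; only the rational part matters.
The factor α**2 + 5*α/9 + 1/3 splits as (α - a)(α - a') with a = (-5/18) + ((1/18)*sqrt(83))*i, a' = (-5/18) - ((1/18)*sqrt(83))*i. At the order-1 pole a set g(α) = (α - a)*(rational part) = [α**2/35 + 2*α/3 + 25/31] / (α - a').
Simple pole: residue = g(a) at a = (-5/18) + ((1/18)*sqrt(83))*i, which is (41/126) - ((108301/1620990)*sqrt(83))*i.
List the singular points by increasing real part (a conjugate pair: the negative imaginary part first).

Radius of convergence at 0: (1/3)*sqrt(3).
At (-5/18) - ((1/18)*sqrt(83))*i: a pole of order 1; residue (41/126) + ((108301/1620990)*sqrt(83))*i.
At (-5/18) + ((1/18)*sqrt(83))*i: a pole of order 1; residue (41/126) - ((108301/1620990)*sqrt(83))*i.
At 5/7: a logarithmic branch point.


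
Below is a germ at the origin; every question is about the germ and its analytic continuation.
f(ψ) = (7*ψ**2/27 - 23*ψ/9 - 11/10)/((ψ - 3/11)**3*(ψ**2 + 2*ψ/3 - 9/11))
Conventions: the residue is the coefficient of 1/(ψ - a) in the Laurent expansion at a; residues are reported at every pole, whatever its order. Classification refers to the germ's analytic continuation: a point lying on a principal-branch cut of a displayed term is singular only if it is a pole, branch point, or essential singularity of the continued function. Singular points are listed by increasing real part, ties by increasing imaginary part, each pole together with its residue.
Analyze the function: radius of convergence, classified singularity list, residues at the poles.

Radius of convergence at 0: 3/11.
At -1/3 - (2/33)*sqrt(253): a pole of order 1; residue -206215823/14149440 + (30545845/32543712)*sqrt(253).
At 3/11: a pole of order 3; residue 206215823/7074720.
At -1/3 + (2/33)*sqrt(253): a pole of order 1; residue -206215823/14149440 - (30545845/32543712)*sqrt(253).

Denominator factor (ψ - 3/11)^3: pole of order 3 at 3/11, modulus 3/11.
Denominator factor (ψ**2 + 2*ψ/3 - 9/11): discriminant 368/99, real irrational roots -1/3 + (2/33)*sqrt(253) and -1/3 - (2/33)*sqrt(253); poles of order 1, moduli -1/3 + (2/33)*sqrt(253) and 1/3 + (2/33)*sqrt(253).
The radius of convergence is the smallest modulus among the singular points: 3/11.
The factor ψ**2 + 2*ψ/3 - 9/11 splits as (ψ - a)(ψ - a') with a = -1/3 - (2/33)*sqrt(253), a' = -1/3 + (2/33)*sqrt(253). At the order-1 pole a set g(ψ) = (ψ - a)*f(ψ) = [(7*ψ**2/27 - 23*ψ/9 - 11/10)/(ψ - 3/11)**3] / (ψ - a').
Simple pole: residue = g(a) at a = -1/3 - (2/33)*sqrt(253), which is -206215823/14149440 + (30545845/32543712)*sqrt(253).
At the order-3 pole 3/11 set g(ψ) = (ψ - (3/11))^3*f(ψ) = (7*ψ**2/27 - 23*ψ/9 - 11/10)/(ψ**2 + 2*ψ/3 - 9/11).
Order-3 pole: residue = g''(a)/2; g''(3/11) = 206215823/3537360, so the residue is 206215823/7074720.
The factor ψ**2 + 2*ψ/3 - 9/11 splits as (ψ - a)(ψ - a') with a = -1/3 + (2/33)*sqrt(253), a' = -1/3 - (2/33)*sqrt(253). At the order-1 pole a set g(ψ) = (ψ - a)*f(ψ) = [(7*ψ**2/27 - 23*ψ/9 - 11/10)/(ψ - 3/11)**3] / (ψ - a').
Simple pole: residue = g(a) at a = -1/3 + (2/33)*sqrt(253), which is -206215823/14149440 - (30545845/32543712)*sqrt(253).
List the singular points by increasing real part (a conjugate pair: the negative imaginary part first).


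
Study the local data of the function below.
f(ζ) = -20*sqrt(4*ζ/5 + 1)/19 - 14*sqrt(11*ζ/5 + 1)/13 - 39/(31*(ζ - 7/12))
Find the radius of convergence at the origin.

Denominator factor (ζ - 7/12): pole of order 1 at 7/12, modulus 7/12.
Branch term (-20/19)*sqrt(1 - ζ/(-5/4)): its argument vanishes at ζ = -5/4, a square-root branch point, modulus 5/4.
Branch term (-14/13)*sqrt(1 - ζ/(-5/11)): its argument vanishes at ζ = -5/11, a square-root branch point, modulus 5/11.
The radius of convergence is the smallest modulus among the singular points: 5/11.

The radius of convergence is 5/11.


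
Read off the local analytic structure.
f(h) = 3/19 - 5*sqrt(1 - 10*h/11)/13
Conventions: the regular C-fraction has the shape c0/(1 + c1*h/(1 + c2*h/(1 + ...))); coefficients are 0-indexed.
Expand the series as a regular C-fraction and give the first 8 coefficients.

Taylor coefficients (expand at 0): a_0 = -56/247, a_1 = 25/143, a_2 = 125/3146, a_3 = 625/34606, a_4 = 15625/1522664, a_5 = 109375/16749304, a_6 = 1640625/368484688, a_7 = 1171875/368484688.
c0 = a_0 = -56/247. Peel one level at a time: if S = 1 + c*h/S' with S'(0) = 1, then c is the h-coefficient of S and S' = c*h/(S - 1).
S_1 = c0/f = 1 + (475/616)*h + (292125/379456)*h^2 + ...; c1 = 475/616.
S_2 = c1*h/(S_1 - 1) = 1 + (-615/616)*h + (-25/484)*h^2 + ...; c2 = -615/616.
S_3 = c2*h/(S_2 - 1) = 1 + (-70/1353)*h + (-38150/1830609)*h^2 + ...; c3 = -70/1353.
S_4 = c3*h/(S_3 - 1) = 1 + (-545/1353)*h + (-25/484)*h^2 + ...; c4 = -545/1353.
S_5 = c4*h/(S_4 - 1) = 1 + (-615/4796)*h + (-962475/23001616)*h^2 + ...; c5 = -615/4796.
S_6 = c5*h/(S_5 - 1) = 1 + (-1565/4796)*h + (-25/484)*h^2 + ...; c6 = -1565/4796.
S_7 = c6*h/(S_6 - 1) = 1 + (-545/3443)*h + ...; c7 = -545/3443.

The regular C-fraction coefficients are [-56/247, 475/616, -615/616, -70/1353, -545/1353, -615/4796, -1565/4796, -545/3443].


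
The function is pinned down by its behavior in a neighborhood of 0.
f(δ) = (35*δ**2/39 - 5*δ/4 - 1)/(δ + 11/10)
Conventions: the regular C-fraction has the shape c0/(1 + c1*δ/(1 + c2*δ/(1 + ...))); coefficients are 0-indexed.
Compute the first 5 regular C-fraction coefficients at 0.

Taylor coefficients (expand at 0): a_0 = -10/11, a_1 = -75/242, a_2 = 56975/51909, a_3 = -569750/570999, a_4 = 5697500/6280989.
c0 = a_0 = -10/11. Peel one level at a time: if S = 1 + c*δ/S' with S'(0) = 1, then c is the δ-coefficient of S and S' = c*δ/(S - 1).
S_1 = c0/f = 1 + (-15/44)*δ + (9085/6864)*δ^2 + ...; c1 = -15/44.
S_2 = c1*δ/(S_1 - 1) = 1 + (1817/468)*δ + (127624/13689)*δ^2 + ...; c2 = 1817/468.
S_3 = c2*δ/(S_2 - 1) = 1 + (-510496/212589)*δ + (-71469440/128758071)*δ^2 + ...; c3 = -510496/212589.
S_4 = c3*δ/(S_3 - 1) = 1 + (-420/1817)*δ + ...; c4 = -420/1817.

The regular C-fraction coefficients are [-10/11, -15/44, 1817/468, -510496/212589, -420/1817].


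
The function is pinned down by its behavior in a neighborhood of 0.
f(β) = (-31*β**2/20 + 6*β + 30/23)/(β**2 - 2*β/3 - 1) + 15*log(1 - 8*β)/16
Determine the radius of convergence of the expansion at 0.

The radius of convergence is 1/8.

Denominator factor (β**2 - 2*β/3 - 1): discriminant 40/9, real irrational roots 1/3 + (1/3)*sqrt(10) and 1/3 - (1/3)*sqrt(10); poles of order 1, moduli 1/3 + (1/3)*sqrt(10) and -1/3 + (1/3)*sqrt(10).
Branch term (15/16)*log(1 - β/(1/8)): its argument vanishes at β = 1/8, a logarithmic branch point, modulus 1/8.
The radius of convergence is the smallest modulus among the singular points: 1/8.


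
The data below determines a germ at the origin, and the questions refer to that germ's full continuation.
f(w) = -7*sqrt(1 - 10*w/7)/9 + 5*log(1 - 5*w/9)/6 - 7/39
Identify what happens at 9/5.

The point is a logarithmic branch point.

The term (5/6)*log(1 - w/(9/5)) has argument 1 - 9/5/(9/5) = 0 at 9/5: a logarithmic (infinitely-sheeted) branch point; the remaining terms are analytic or single-valued there.


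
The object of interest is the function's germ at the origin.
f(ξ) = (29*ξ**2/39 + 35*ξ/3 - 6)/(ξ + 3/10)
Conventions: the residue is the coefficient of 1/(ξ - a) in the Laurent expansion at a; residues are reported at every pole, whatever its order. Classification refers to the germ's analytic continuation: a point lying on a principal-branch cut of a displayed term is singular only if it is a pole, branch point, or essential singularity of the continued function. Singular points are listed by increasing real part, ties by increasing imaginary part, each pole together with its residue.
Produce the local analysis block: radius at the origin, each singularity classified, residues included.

Radius of convergence at 0: 3/10.
At -3/10: a pole of order 1; residue -12263/1300.

Denominator factor (ξ + 3/10): pole of order 1 at -3/10, modulus 3/10.
The radius of convergence is the smallest modulus among the singular points: 3/10.
At the order-1 pole -3/10 set g(ξ) = (ξ - (-3/10))*f(ξ) = 29*ξ**2/39 + 35*ξ/3 - 6.
Simple pole: residue = g(a) at a = -3/10, which is -12263/1300.


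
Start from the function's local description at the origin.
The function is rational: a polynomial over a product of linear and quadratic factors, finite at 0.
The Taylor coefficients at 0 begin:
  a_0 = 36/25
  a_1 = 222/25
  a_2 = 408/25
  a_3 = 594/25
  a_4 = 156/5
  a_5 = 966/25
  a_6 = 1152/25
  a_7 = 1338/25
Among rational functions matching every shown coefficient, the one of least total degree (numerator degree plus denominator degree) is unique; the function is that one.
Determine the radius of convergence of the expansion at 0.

The radius of convergence is 1.

No rational of total degree below 3 reproduces all 8 coefficients; solving the [1/2] Pade equations on them gives f(λ) = (6*λ + 36/25)/(λ - 1)**2, whose expansion matches every shown term.
Denominator factor (λ - 1)^2: pole of order 2 at 1, modulus 1.
The radius of convergence is the smallest modulus among the singular points: 1.


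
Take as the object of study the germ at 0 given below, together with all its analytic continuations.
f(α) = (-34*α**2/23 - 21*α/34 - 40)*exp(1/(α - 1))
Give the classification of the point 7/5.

There is no denominator, hence no pole anywhere.
The essential point of exp(1/(α - (1))) is 1, not 7/5.
So the germ continues analytically to 7/5.

The point is a regular point.


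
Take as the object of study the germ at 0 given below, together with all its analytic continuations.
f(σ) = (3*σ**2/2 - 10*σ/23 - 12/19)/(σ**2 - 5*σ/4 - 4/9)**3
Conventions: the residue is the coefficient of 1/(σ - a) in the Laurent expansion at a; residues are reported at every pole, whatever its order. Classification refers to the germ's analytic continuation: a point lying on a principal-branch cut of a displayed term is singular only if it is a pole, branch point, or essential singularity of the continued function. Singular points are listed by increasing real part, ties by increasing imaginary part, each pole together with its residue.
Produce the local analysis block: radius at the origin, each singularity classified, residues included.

Radius of convergence at 0: -5/8 + (1/24)*sqrt(481).
At 5/8 - (1/24)*sqrt(481): a pole of order 3; residue (479486304/48631388117)*sqrt(481).
At 5/8 + (1/24)*sqrt(481): a pole of order 3; residue -(479486304/48631388117)*sqrt(481).

Denominator factor (σ**2 - 5*σ/4 - 4/9)^3: discriminant 481/144, real irrational roots 5/8 + (1/24)*sqrt(481) and 5/8 - (1/24)*sqrt(481); poles of order 3, moduli 5/8 + (1/24)*sqrt(481) and -5/8 + (1/24)*sqrt(481).
The radius of convergence is the smallest modulus among the singular points: -5/8 + (1/24)*sqrt(481).
The factor σ**2 - 5*σ/4 - 4/9 splits as (σ - a)(σ - a') with a = 5/8 - (1/24)*sqrt(481), a' = 5/8 + (1/24)*sqrt(481). At the order-3 pole a set g(σ) = (σ - a)^3*f(σ) = [3*σ**2/2 - 10*σ/23 - 12/19] / (σ - a')^3.
Order-3 pole: residue = g''(a)/2; g''(5/8 - (1/24)*sqrt(481)) = (958972608/48631388117)*sqrt(481), so the residue is (479486304/48631388117)*sqrt(481).
The factor σ**2 - 5*σ/4 - 4/9 splits as (σ - a)(σ - a') with a = 5/8 + (1/24)*sqrt(481), a' = 5/8 - (1/24)*sqrt(481). At the order-3 pole a set g(σ) = (σ - a)^3*f(σ) = [3*σ**2/2 - 10*σ/23 - 12/19] / (σ - a')^3.
Order-3 pole: residue = g''(a)/2; g''(5/8 + (1/24)*sqrt(481)) = -(958972608/48631388117)*sqrt(481), so the residue is -(479486304/48631388117)*sqrt(481).
List the singular points by increasing real part (a conjugate pair: the negative imaginary part first).


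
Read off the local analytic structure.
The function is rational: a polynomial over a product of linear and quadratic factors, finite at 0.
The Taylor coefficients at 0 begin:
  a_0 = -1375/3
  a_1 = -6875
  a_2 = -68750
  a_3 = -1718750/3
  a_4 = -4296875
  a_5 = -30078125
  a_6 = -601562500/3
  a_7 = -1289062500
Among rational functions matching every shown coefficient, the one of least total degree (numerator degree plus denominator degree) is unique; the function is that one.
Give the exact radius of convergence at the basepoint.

The radius of convergence is 1/5.

No rational of total degree below 3 reproduces all 8 coefficients; solving the [0/3] Pade equations on them gives f(β) = 11/(3*(β - 1/5)**3), whose expansion matches every shown term.
Denominator factor (β - 1/5)^3: pole of order 3 at 1/5, modulus 1/5.
The radius of convergence is the smallest modulus among the singular points: 1/5.


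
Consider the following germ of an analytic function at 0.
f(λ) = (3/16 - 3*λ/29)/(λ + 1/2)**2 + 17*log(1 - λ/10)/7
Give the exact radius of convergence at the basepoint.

Denominator factor (λ + 1/2)^2: pole of order 2 at -1/2, modulus 1/2.
Branch term (17/7)*log(1 - λ/(10)): its argument vanishes at λ = 10, a logarithmic branch point, modulus 10.
The radius of convergence is the smallest modulus among the singular points: 1/2.

The radius of convergence is 1/2.


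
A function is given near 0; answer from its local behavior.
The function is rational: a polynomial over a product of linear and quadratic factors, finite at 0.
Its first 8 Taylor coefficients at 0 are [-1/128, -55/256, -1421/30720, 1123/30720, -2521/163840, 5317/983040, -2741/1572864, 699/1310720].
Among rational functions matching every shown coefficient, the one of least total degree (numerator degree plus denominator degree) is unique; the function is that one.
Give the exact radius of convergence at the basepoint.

The radius of convergence is 4.

No rational of total degree below 4 reproduces all 8 coefficients; solving the [2/2] Pade equations on them gives f(k) = (-37*k**2/15 - 7*k/2 - 1/8)/(k + 4)**2, whose expansion matches every shown term.
Denominator factor (k + 4)^2: pole of order 2 at -4, modulus 4.
The radius of convergence is the smallest modulus among the singular points: 4.


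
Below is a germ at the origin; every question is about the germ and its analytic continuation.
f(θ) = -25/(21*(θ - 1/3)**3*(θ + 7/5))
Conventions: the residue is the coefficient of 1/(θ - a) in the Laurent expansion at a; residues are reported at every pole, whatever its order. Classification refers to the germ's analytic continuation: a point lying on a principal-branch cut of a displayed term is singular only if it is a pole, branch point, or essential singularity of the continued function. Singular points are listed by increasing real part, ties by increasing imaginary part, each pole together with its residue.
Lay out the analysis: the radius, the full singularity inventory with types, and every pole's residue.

Denominator factor (θ + 7/5): pole of order 1 at -7/5, modulus 7/5.
Denominator factor (θ - 1/3)^3: pole of order 3 at 1/3, modulus 1/3.
The radius of convergence is the smallest modulus among the singular points: 1/3.
At the order-1 pole -7/5 set g(θ) = (θ - (-7/5))*f(θ) = -25/(21*(θ - 1/3)**3).
Simple pole: residue = g(a) at a = -7/5, which is 28125/123032.
At the order-3 pole 1/3 set g(θ) = (θ - (1/3))^3*f(θ) = -25/(21*(θ + 7/5)).
Order-3 pole: residue = g''(a)/2; g''(1/3) = -28125/61516, so the residue is -28125/123032.
List the singular points by increasing real part (a conjugate pair: the negative imaginary part first).

Radius of convergence at 0: 1/3.
At -7/5: a pole of order 1; residue 28125/123032.
At 1/3: a pole of order 3; residue -28125/123032.


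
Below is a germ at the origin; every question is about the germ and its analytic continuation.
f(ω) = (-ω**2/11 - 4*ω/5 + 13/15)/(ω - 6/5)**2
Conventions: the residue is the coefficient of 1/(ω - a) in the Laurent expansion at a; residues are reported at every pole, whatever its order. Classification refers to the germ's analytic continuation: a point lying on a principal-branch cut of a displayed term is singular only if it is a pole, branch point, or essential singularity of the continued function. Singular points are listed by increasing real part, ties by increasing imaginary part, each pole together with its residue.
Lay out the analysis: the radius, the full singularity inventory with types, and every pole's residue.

Radius of convergence at 0: 6/5.
At 6/5: a pole of order 2; residue -56/55.

Denominator factor (ω - 6/5)^2: pole of order 2 at 6/5, modulus 6/5.
The radius of convergence is the smallest modulus among the singular points: 6/5.
At the order-2 pole 6/5 set g(ω) = (ω - (6/5))^2*f(ω) = -ω**2/11 - 4*ω/5 + 13/15.
Order-2 pole: residue = g'(a); g'(6/5) = -56/55, so the residue is -56/55.


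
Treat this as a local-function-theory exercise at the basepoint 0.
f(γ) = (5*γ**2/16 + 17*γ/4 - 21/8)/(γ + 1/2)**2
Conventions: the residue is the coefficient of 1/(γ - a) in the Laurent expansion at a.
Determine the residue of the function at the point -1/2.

At the order-2 pole -1/2 set g(γ) = (γ - (-1/2))^2*f(γ) = 5*γ**2/16 + 17*γ/4 - 21/8.
Order-2 pole: residue = g'(a); g'(-1/2) = 63/16, so the residue is 63/16.

The residue is 63/16.


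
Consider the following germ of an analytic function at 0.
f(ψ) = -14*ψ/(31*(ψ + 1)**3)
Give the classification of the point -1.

The point is a pole of order 3.

The denominator factor ψ + 1 vanishes at -1 and appears to the power 3; the numerator there equals 14/31, nonzero, and no other factor vanishes.
Hence a pole whose order is the multiplicity, 3.


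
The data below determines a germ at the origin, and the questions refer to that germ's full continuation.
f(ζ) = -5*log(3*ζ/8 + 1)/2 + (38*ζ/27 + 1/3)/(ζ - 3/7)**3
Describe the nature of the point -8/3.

The term (-5/2)*log(1 - ζ/(-8/3)) has argument 1 - -8/3/(-8/3) = 0 at -8/3: a logarithmic (infinitely-sheeted) branch point; the remaining terms are analytic or single-valued there.

The point is a logarithmic branch point.


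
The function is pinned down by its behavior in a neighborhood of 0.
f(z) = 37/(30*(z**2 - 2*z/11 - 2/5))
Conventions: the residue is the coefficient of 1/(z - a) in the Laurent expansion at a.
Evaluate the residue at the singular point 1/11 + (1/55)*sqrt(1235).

The residue is (407/14820)*sqrt(1235).

The factor z**2 - 2*z/11 - 2/5 splits as (z - a)(z - a') with a = 1/11 + (1/55)*sqrt(1235), a' = 1/11 - (1/55)*sqrt(1235). At the order-1 pole a set g(z) = (z - a)*f(z) = [37/30] / (z - a').
Simple pole: residue = g(a) at a = 1/11 + (1/55)*sqrt(1235), which is (407/14820)*sqrt(1235).


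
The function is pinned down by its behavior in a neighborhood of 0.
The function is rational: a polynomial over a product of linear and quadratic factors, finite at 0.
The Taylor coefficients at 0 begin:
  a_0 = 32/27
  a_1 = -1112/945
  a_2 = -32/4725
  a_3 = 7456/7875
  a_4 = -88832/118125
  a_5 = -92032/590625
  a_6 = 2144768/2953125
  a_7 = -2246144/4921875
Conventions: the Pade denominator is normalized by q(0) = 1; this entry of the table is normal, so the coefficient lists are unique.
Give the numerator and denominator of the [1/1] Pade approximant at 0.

Taylor coefficients needed (read off): a_0 = 32/27, a_1 = -1112/945, a_2 = -32/4725.
Write the denominator as Q(γ) = 1 + q1*γ. Requiring Q*f - P = O(γ^3) with deg P <= 1 kills the coefficients of γ^2..γ^2 in Q*f:
  γ^2: a_2 + q1*a_1 = 0, i.e. -32/4725 + (-1112/945)*q1 = 0.
Solving this linear system: q1 = -4/695.
The numerator is Q*f truncated at degree 1: P0 = a_0 = 32/27; P1 = a_1 + q1*a_0 = -155464/131355.

The Pade approximant has numerator coefficients [32/27, -155464/131355]; denominator coefficients [1, -4/695].


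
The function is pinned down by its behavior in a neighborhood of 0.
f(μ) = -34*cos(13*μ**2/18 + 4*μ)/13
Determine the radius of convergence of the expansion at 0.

The radius of convergence is infinite.

The factor cos(13*μ**2/18 + 4*μ) is entire and contributes no finite singular point.
The polynomial part has no poles.
No finite singular points: the Taylor series at 0 converges everywhere.


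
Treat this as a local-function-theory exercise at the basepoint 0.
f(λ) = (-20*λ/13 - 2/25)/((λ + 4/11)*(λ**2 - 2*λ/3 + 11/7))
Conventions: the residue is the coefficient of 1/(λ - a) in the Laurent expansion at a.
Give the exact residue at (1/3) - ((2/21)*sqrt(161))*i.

The residue is (-197967/1607125) - ((143253/3214250)*sqrt(161))*i.

The factor λ**2 - 2*λ/3 + 11/7 splits as (λ - a)(λ - a') with a = (1/3) - ((2/21)*sqrt(161))*i, a' = (1/3) + ((2/21)*sqrt(161))*i. At the order-1 pole a set g(λ) = (λ - a)*f(λ) = [(-20*λ/13 - 2/25)/(λ + 4/11)] / (λ - a').
Simple pole: residue = g(a) at a = (1/3) - ((2/21)*sqrt(161))*i, which is (-197967/1607125) - ((143253/3214250)*sqrt(161))*i.


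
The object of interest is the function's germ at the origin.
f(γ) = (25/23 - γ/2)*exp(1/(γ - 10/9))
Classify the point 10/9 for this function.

The point is an essential singularity.

The exponent 1/(γ - (10/9)) has a pole at 10/9, so exp(1/(γ - (10/9))) takes every nonzero value near it: an essential singularity (not a pole of any order).


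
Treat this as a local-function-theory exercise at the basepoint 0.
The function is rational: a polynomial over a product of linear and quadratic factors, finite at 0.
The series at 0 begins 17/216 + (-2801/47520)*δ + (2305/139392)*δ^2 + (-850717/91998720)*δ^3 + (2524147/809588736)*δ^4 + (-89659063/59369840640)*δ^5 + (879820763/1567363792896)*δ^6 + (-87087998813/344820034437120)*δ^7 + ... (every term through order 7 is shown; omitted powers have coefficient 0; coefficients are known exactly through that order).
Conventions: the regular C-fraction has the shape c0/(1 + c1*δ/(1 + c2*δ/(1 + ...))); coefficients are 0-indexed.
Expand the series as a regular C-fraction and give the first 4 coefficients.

Taylor coefficients (read off): a_0 = 17/216, a_1 = -2801/47520, a_2 = 2305/139392, a_3 = -850717/91998720.
c0 = a_0 = 17/216. Peel one level at a time: if S = 1 + c*δ/S' with S'(0) = 1, then c is the δ-coefficient of S and S' = c*δ/(S - 1).
S_1 = c0/f = 1 + (2801/3740)*δ + (223033/635800)*δ^2 + ...; c1 = 2801/3740.
S_2 = c1*δ/(S_1 - 1) = 1 + (-223033/476170)*δ + (-2453363/31382404)*δ^2 + ...; c2 = -223033/476170.
S_3 = c2*δ/(S_2 - 1) = 1 + (-935/5602)*δ + ...; c3 = -935/5602.

The regular C-fraction coefficients are [17/216, 2801/3740, -223033/476170, -935/5602].


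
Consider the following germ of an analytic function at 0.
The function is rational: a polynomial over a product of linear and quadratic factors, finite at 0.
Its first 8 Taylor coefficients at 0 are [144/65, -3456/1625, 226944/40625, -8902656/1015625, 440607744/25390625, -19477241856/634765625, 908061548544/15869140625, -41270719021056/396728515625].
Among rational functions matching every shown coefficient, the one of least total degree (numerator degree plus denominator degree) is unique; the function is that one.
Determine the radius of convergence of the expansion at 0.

The radius of convergence is -3/10 + (1/20)*sqrt(286).

No rational of total degree below 2 reproduces all 8 coefficients; solving the [0/2] Pade equations on them gives f(η) = -18/(13*(η**2 - 3*η/5 - 5/8)), whose expansion matches every shown term.
Denominator factor (η**2 - 3*η/5 - 5/8): discriminant 143/50, real irrational roots 3/10 + (1/20)*sqrt(286) and 3/10 - (1/20)*sqrt(286); poles of order 1, moduli 3/10 + (1/20)*sqrt(286) and -3/10 + (1/20)*sqrt(286).
The radius of convergence is the smallest modulus among the singular points: -3/10 + (1/20)*sqrt(286).


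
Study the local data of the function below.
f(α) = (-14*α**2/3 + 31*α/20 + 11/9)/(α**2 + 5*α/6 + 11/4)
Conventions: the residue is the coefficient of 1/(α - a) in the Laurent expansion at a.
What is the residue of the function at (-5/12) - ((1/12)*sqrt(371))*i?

The residue is (979/360) + ((5093/26712)*sqrt(371))*i.

The factor α**2 + 5*α/6 + 11/4 splits as (α - a)(α - a') with a = (-5/12) - ((1/12)*sqrt(371))*i, a' = (-5/12) + ((1/12)*sqrt(371))*i. At the order-1 pole a set g(α) = (α - a)*f(α) = [-14*α**2/3 + 31*α/20 + 11/9] / (α - a').
Simple pole: residue = g(a) at a = (-5/12) - ((1/12)*sqrt(371))*i, which is (979/360) + ((5093/26712)*sqrt(371))*i.


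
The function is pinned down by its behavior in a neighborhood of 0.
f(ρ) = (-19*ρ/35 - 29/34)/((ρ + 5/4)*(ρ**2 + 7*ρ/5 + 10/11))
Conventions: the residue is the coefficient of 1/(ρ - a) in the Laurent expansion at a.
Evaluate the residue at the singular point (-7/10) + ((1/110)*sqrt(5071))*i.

The residue is (1826/15113) + ((51064/6967093)*sqrt(5071))*i.

The factor ρ**2 + 7*ρ/5 + 10/11 splits as (ρ - a)(ρ - a') with a = (-7/10) + ((1/110)*sqrt(5071))*i, a' = (-7/10) - ((1/110)*sqrt(5071))*i. At the order-1 pole a set g(ρ) = (ρ - a)*f(ρ) = [(-19*ρ/35 - 29/34)/(ρ + 5/4)] / (ρ - a').
Simple pole: residue = g(a) at a = (-7/10) + ((1/110)*sqrt(5071))*i, which is (1826/15113) + ((51064/6967093)*sqrt(5071))*i.


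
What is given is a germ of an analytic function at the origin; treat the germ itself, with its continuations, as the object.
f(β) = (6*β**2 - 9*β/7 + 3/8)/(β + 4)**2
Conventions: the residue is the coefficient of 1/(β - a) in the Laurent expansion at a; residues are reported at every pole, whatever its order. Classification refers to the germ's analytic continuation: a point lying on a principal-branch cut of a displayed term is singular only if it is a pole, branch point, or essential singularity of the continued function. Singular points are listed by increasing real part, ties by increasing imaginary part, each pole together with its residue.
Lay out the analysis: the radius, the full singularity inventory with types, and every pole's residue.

Radius of convergence at 0: 4.
At -4: a pole of order 2; residue -345/7.

Denominator factor (β + 4)^2: pole of order 2 at -4, modulus 4.
The radius of convergence is the smallest modulus among the singular points: 4.
At the order-2 pole -4 set g(β) = (β - (-4))^2*f(β) = 6*β**2 - 9*β/7 + 3/8.
Order-2 pole: residue = g'(a); g'(-4) = -345/7, so the residue is -345/7.


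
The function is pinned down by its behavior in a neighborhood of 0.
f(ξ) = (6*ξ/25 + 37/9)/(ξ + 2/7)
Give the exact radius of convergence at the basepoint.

The radius of convergence is 2/7.

Denominator factor (ξ + 2/7): pole of order 1 at -2/7, modulus 2/7.
The radius of convergence is the smallest modulus among the singular points: 2/7.


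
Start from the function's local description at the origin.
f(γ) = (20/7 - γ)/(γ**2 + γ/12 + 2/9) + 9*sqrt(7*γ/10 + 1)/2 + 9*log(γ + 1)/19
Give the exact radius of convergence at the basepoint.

Denominator factor (γ**2 + γ/12 + 2/9): discriminant -127/144, complex-conjugate roots (-1/24) + ((1/24)*sqrt(127))*i and (-1/24) - ((1/24)*sqrt(127))*i; poles of order 1, moduli (1/3)*sqrt(2) and (1/3)*sqrt(2).
Branch term (9/19)*log(1 - γ/(-1)): its argument vanishes at γ = -1, a logarithmic branch point, modulus 1.
Branch term (9/2)*sqrt(1 - γ/(-10/7)): its argument vanishes at γ = -10/7, a square-root branch point, modulus 10/7.
The radius of convergence is the smallest modulus among the singular points: (1/3)*sqrt(2).

The radius of convergence is (1/3)*sqrt(2).


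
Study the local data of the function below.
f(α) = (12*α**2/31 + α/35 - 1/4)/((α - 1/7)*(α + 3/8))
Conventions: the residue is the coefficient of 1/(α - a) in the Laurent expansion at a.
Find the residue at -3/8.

The residue is 3581/8990.

At the order-1 pole -3/8 set g(α) = (α - (-3/8))*f(α) = (12*α**2/31 + α/35 - 1/4)/(α - 1/7).
Simple pole: residue = g(a) at a = -3/8, which is 3581/8990.


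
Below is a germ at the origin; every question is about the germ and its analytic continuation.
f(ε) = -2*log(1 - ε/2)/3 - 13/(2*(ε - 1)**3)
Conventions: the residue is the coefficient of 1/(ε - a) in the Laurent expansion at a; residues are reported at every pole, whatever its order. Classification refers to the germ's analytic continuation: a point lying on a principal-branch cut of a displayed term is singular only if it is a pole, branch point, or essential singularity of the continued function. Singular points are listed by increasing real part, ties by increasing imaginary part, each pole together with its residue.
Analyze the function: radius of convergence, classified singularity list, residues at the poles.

Radius of convergence at 0: 1.
At 1: a pole of order 3; residue 0.
At 2: a logarithmic branch point.

Denominator factor (ε - 1)^3: pole of order 3 at 1, modulus 1.
Branch term (-2/3)*log(1 - ε/(2)): its argument vanishes at ε = 2, a logarithmic branch point, modulus 2.
The radius of convergence is the smallest modulus among the singular points: 1.
The branch term is analytic at 1 and contributes nothing to the residue; only the rational part matters.
At the order-3 pole 1 set g(ε) = (ε - (1))^3*(rational part) = -13/2.
Order-3 pole: residue = g''(a)/2; g''(1) = 0, so the residue is 0.
List the singular points by increasing real part (a conjugate pair: the negative imaginary part first).


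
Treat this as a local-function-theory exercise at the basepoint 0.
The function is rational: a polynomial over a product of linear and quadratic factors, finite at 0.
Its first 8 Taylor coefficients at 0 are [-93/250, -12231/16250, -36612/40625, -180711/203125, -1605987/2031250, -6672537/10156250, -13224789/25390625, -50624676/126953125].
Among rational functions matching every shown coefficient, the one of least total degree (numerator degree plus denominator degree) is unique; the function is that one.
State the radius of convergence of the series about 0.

No rational of total degree below 5 reproduces all 8 coefficients; solving the [2/3] Pade equations on them gives f(λ) = (-6*λ**2/25 + 5*λ/13 + 31/18)/(λ - 5/3)**3, whose expansion matches every shown term.
Denominator factor (λ - 5/3)^3: pole of order 3 at 5/3, modulus 5/3.
The radius of convergence is the smallest modulus among the singular points: 5/3.

The radius of convergence is 5/3.
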